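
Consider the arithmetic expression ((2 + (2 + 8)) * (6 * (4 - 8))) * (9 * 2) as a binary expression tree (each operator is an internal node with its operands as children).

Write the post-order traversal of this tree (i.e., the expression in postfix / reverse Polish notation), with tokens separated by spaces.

Post-order on an expression tree gives postfix notation: for each operator, emit left operand, right operand, then the operator.

2 2 8 + + 6 4 8 - * * 9 2 * *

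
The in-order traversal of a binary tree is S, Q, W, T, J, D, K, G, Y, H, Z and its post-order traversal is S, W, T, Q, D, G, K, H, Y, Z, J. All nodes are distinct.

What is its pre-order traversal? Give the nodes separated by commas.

The last element of post-order is the root; it splits in-order into left and right subtrees.
Root J: left subtree has 4 nodes {S, Q, W, T}, right has 6 {D, K, G, Y, H, Z}.
  Root Q: left subtree has 1 node {S}, right has 2 {W, T}.
    Root T: left subtree has 1 node {W}, right has 0 { }.
  Root Z: left subtree has 5 nodes {D, K, G, Y, H}, right has 0 { }.
    Root Y: left subtree has 3 nodes {D, K, G}, right has 1 {H}.
      Root K: left subtree has 1 node {D}, right has 1 {G}.

J, Q, S, T, W, Z, Y, K, D, G, H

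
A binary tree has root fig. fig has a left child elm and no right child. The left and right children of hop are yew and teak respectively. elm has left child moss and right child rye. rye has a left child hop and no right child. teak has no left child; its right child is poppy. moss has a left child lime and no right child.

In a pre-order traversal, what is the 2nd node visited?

Pre-order visits the node, then its left subtree, then its right subtree.
Visit fig.
At fig: go left to elm.
  Visit elm.
  At elm: go left to moss.
    Visit moss.
    At moss: go left to lime.
      lime is a leaf — visit lime.
    At moss: no right child.
  At elm: go right to rye.
    Visit rye.
    At rye: go left to hop.
      Visit hop.
      At hop: go left to yew.
        yew is a leaf — visit yew.
      At hop: go right to teak.
        Visit teak.
        At teak: no left child.
        At teak: go right to poppy.
          poppy is a leaf — visit poppy.
    At rye: no right child.
At fig: no right child.
Full pre-order sequence: fig, elm, moss, lime, rye, hop, yew, teak, poppy.

elm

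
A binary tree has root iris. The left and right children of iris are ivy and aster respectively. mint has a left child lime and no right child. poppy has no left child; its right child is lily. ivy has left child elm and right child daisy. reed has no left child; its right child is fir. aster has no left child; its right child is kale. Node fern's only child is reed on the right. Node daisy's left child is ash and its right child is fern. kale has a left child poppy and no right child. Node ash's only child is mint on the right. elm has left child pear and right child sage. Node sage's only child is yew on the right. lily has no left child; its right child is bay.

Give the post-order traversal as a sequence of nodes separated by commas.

Post-order visits the left subtree, then the right subtree, then the node.
At iris: go left to ivy.
  At ivy: go left to elm.
    At elm: go left to pear.
      pear is a leaf — visit pear.
    At elm: go right to sage.
      At sage: no left child.
      At sage: go right to yew.
        yew is a leaf — visit yew.
      Visit sage.
    Visit elm.
  At ivy: go right to daisy.
    At daisy: go left to ash.
      At ash: no left child.
      At ash: go right to mint.
        At mint: go left to lime.
          lime is a leaf — visit lime.
        At mint: no right child.
        Visit mint.
      Visit ash.
    At daisy: go right to fern.
      At fern: no left child.
      At fern: go right to reed.
        At reed: no left child.
        At reed: go right to fir.
          fir is a leaf — visit fir.
        Visit reed.
      Visit fern.
    Visit daisy.
  Visit ivy.
At iris: go right to aster.
  At aster: no left child.
  At aster: go right to kale.
    At kale: go left to poppy.
      At poppy: no left child.
      At poppy: go right to lily.
        At lily: no left child.
        At lily: go right to bay.
          bay is a leaf — visit bay.
        Visit lily.
      Visit poppy.
    At kale: no right child.
    Visit kale.
  Visit aster.
Visit iris.

pear, yew, sage, elm, lime, mint, ash, fir, reed, fern, daisy, ivy, bay, lily, poppy, kale, aster, iris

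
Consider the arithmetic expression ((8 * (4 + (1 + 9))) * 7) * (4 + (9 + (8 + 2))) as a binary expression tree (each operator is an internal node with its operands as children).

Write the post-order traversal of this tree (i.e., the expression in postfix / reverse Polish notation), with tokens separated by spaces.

8 4 1 9 + + * 7 * 4 9 8 2 + + + *

Post-order on an expression tree gives postfix notation: for each operator, emit left operand, right operand, then the operator.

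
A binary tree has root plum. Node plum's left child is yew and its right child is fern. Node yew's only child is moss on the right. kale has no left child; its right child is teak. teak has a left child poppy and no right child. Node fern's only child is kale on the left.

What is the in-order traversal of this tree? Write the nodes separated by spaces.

In-order visits the left subtree, then the node, then the right subtree.
At plum: go left to yew.
  At yew: no left child.
  Visit yew.
  At yew: go right to moss.
    moss is a leaf — visit moss.
Visit plum.
At plum: go right to fern.
  At fern: go left to kale.
    At kale: no left child.
    Visit kale.
    At kale: go right to teak.
      At teak: go left to poppy.
        poppy is a leaf — visit poppy.
      Visit teak.
      At teak: no right child.
  Visit fern.
  At fern: no right child.

yew moss plum kale poppy teak fern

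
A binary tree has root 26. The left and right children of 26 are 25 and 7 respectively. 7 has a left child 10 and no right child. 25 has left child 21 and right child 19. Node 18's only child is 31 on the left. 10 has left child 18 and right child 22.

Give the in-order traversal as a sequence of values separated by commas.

21, 25, 19, 26, 31, 18, 10, 22, 7

In-order visits the left subtree, then the node, then the right subtree.
At 26: go left to 25.
  At 25: go left to 21.
    21 is a leaf — visit 21.
  Visit 25.
  At 25: go right to 19.
    19 is a leaf — visit 19.
Visit 26.
At 26: go right to 7.
  At 7: go left to 10.
    At 10: go left to 18.
      At 18: go left to 31.
        31 is a leaf — visit 31.
      Visit 18.
      At 18: no right child.
    Visit 10.
    At 10: go right to 22.
      22 is a leaf — visit 22.
  Visit 7.
  At 7: no right child.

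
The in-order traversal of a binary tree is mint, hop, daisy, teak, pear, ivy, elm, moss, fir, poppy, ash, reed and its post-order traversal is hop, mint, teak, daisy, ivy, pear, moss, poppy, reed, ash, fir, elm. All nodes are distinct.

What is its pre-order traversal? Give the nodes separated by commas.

The last element of post-order is the root; it splits in-order into left and right subtrees.
Root elm: left subtree has 6 nodes {mint, hop, daisy, teak, pear, ivy}, right has 5 {moss, fir, poppy, ash, reed}.
  Root pear: left subtree has 4 nodes {mint, hop, daisy, teak}, right has 1 {ivy}.
    Root daisy: left subtree has 2 nodes {mint, hop}, right has 1 {teak}.
      Root mint: left subtree has 0 nodes { }, right has 1 {hop}.
  Root fir: left subtree has 1 node {moss}, right has 3 {poppy, ash, reed}.
    Root ash: left subtree has 1 node {poppy}, right has 1 {reed}.

elm, pear, daisy, mint, hop, teak, ivy, fir, moss, ash, poppy, reed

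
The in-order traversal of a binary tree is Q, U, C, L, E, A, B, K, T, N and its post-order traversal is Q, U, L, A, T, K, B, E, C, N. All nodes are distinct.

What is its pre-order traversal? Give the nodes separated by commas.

N, C, U, Q, E, L, B, A, K, T

The last element of post-order is the root; it splits in-order into left and right subtrees.
Root N: left subtree has 9 nodes {Q, U, C, L, E, A, B, K, T}, right has 0 { }.
  Root C: left subtree has 2 nodes {Q, U}, right has 6 {L, E, A, B, K, T}.
    Root U: left subtree has 1 node {Q}, right has 0 { }.
    Root E: left subtree has 1 node {L}, right has 4 {A, B, K, T}.
      Root B: left subtree has 1 node {A}, right has 2 {K, T}.
        Root K: left subtree has 0 nodes { }, right has 1 {T}.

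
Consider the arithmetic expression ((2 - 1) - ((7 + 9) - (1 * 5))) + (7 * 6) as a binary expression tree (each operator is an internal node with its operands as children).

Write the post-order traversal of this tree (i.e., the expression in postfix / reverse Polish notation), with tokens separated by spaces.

2 1 - 7 9 + 1 5 * - - 7 6 * +

Post-order on an expression tree gives postfix notation: for each operator, emit left operand, right operand, then the operator.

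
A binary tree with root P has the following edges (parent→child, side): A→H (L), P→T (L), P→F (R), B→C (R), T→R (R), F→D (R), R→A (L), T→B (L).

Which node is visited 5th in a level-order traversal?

R

Level-order visits nodes level by level from the root, left to right within each level.
Level 0: P
Level 1: T, F
Level 2: B, R, D
Level 3: C, A
Level 4: H
Full level-order sequence: P, T, F, B, R, D, C, A, H.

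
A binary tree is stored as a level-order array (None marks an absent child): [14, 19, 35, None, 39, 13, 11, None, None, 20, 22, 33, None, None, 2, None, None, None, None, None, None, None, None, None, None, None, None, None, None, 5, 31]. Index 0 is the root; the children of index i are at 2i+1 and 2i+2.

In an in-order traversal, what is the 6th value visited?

33

In-order visits the left subtree, then the node, then the right subtree.
At 14: go left to 19.
  At 19: no left child.
  Visit 19.
  At 19: go right to 39.
    At 39: go left to 20.
      20 is a leaf — visit 20.
    Visit 39.
    At 39: go right to 22.
      22 is a leaf — visit 22.
Visit 14.
At 14: go right to 35.
  At 35: go left to 13.
    At 13: go left to 33.
      33 is a leaf — visit 33.
    Visit 13.
    At 13: no right child.
  Visit 35.
  At 35: go right to 11.
    At 11: no left child.
    Visit 11.
    At 11: go right to 2.
      At 2: go left to 5.
        5 is a leaf — visit 5.
      Visit 2.
      At 2: go right to 31.
        31 is a leaf — visit 31.
Full in-order sequence: 19, 20, 39, 22, 14, 33, 13, 35, 11, 5, 2, 31.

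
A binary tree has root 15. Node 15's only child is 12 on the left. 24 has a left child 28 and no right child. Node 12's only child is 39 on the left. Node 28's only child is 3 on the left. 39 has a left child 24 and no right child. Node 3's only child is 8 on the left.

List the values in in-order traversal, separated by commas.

In-order visits the left subtree, then the node, then the right subtree.
At 15: go left to 12.
  At 12: go left to 39.
    At 39: go left to 24.
      At 24: go left to 28.
        At 28: go left to 3.
          At 3: go left to 8.
            8 is a leaf — visit 8.
          Visit 3.
          At 3: no right child.
        Visit 28.
        At 28: no right child.
      Visit 24.
      At 24: no right child.
    Visit 39.
    At 39: no right child.
  Visit 12.
  At 12: no right child.
Visit 15.
At 15: no right child.

8, 3, 28, 24, 39, 12, 15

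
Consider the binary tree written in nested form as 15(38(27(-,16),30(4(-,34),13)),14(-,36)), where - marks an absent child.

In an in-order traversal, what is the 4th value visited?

In-order visits the left subtree, then the node, then the right subtree.
At 15: go left to 38.
  At 38: go left to 27.
    At 27: no left child.
    Visit 27.
    At 27: go right to 16.
      16 is a leaf — visit 16.
  Visit 38.
  At 38: go right to 30.
    At 30: go left to 4.
      At 4: no left child.
      Visit 4.
      At 4: go right to 34.
        34 is a leaf — visit 34.
    Visit 30.
    At 30: go right to 13.
      13 is a leaf — visit 13.
Visit 15.
At 15: go right to 14.
  At 14: no left child.
  Visit 14.
  At 14: go right to 36.
    36 is a leaf — visit 36.
Full in-order sequence: 27, 16, 38, 4, 34, 30, 13, 15, 14, 36.

4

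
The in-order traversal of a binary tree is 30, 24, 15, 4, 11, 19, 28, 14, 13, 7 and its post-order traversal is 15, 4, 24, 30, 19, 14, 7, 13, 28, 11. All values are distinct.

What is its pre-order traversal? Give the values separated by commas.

11, 30, 24, 4, 15, 28, 19, 13, 14, 7

The last element of post-order is the root; it splits in-order into left and right subtrees.
Root 11: left subtree has 4 nodes {30, 24, 15, 4}, right has 5 {19, 28, 14, 13, 7}.
  Root 30: left subtree has 0 nodes { }, right has 3 {24, 15, 4}.
    Root 24: left subtree has 0 nodes { }, right has 2 {15, 4}.
      Root 4: left subtree has 1 node {15}, right has 0 { }.
  Root 28: left subtree has 1 node {19}, right has 3 {14, 13, 7}.
    Root 13: left subtree has 1 node {14}, right has 1 {7}.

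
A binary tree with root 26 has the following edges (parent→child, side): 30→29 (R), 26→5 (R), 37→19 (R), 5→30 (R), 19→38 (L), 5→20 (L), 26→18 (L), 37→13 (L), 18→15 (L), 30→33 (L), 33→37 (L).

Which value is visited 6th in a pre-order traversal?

30

Pre-order visits the node, then its left subtree, then its right subtree.
Visit 26.
At 26: go left to 18.
  Visit 18.
  At 18: go left to 15.
    15 is a leaf — visit 15.
  At 18: no right child.
At 26: go right to 5.
  Visit 5.
  At 5: go left to 20.
    20 is a leaf — visit 20.
  At 5: go right to 30.
    Visit 30.
    At 30: go left to 33.
      Visit 33.
      At 33: go left to 37.
        Visit 37.
        At 37: go left to 13.
          13 is a leaf — visit 13.
        At 37: go right to 19.
          Visit 19.
          At 19: go left to 38.
            38 is a leaf — visit 38.
          At 19: no right child.
      At 33: no right child.
    At 30: go right to 29.
      29 is a leaf — visit 29.
Full pre-order sequence: 26, 18, 15, 5, 20, 30, 33, 37, 13, 19, 38, 29.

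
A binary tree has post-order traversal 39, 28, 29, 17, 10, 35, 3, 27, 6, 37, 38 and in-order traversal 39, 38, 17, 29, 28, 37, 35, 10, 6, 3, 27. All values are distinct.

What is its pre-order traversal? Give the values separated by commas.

38, 39, 37, 17, 29, 28, 6, 35, 10, 27, 3

The last element of post-order is the root; it splits in-order into left and right subtrees.
Root 38: left subtree has 1 node {39}, right has 9 {17, 29, 28, 37, 35, 10, 6, 3, 27}.
  Root 37: left subtree has 3 nodes {17, 29, 28}, right has 5 {35, 10, 6, 3, 27}.
    Root 17: left subtree has 0 nodes { }, right has 2 {29, 28}.
      Root 29: left subtree has 0 nodes { }, right has 1 {28}.
    Root 6: left subtree has 2 nodes {35, 10}, right has 2 {3, 27}.
      Root 35: left subtree has 0 nodes { }, right has 1 {10}.
      Root 27: left subtree has 1 node {3}, right has 0 { }.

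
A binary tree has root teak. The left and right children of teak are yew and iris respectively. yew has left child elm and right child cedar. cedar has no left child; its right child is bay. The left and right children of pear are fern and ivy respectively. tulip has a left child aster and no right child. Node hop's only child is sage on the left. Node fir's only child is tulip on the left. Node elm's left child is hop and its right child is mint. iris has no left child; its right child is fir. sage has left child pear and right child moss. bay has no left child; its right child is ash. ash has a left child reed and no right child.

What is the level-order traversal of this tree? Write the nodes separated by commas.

Level-order visits nodes level by level from the root, left to right within each level.
Level 0: teak
Level 1: yew, iris
Level 2: elm, cedar, fir
Level 3: hop, mint, bay, tulip
Level 4: sage, ash, aster
Level 5: pear, moss, reed
Level 6: fern, ivy

teak, yew, iris, elm, cedar, fir, hop, mint, bay, tulip, sage, ash, aster, pear, moss, reed, fern, ivy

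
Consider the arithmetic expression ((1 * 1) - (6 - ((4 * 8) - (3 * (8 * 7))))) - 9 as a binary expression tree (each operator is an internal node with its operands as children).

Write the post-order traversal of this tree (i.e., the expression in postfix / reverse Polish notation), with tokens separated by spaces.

Post-order on an expression tree gives postfix notation: for each operator, emit left operand, right operand, then the operator.

1 1 * 6 4 8 * 3 8 7 * * - - - 9 -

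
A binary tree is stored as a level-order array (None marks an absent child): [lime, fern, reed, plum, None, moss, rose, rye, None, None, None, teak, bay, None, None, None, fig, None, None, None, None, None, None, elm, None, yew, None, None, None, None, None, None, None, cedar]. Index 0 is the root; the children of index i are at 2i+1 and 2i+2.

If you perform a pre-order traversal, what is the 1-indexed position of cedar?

Pre-order visits the node, then its left subtree, then its right subtree.
Visit lime.
At lime: go left to fern.
  Visit fern.
  At fern: go left to plum.
    Visit plum.
    At plum: go left to rye.
      Visit rye.
      At rye: no left child.
      At rye: go right to fig.
        Visit fig.
        At fig: go left to cedar.
          cedar is a leaf — visit cedar.
        At fig: no right child.
    At plum: no right child.
  At fern: no right child.
At lime: go right to reed.
  Visit reed.
  At reed: go left to moss.
    Visit moss.
    At moss: go left to teak.
      Visit teak.
      At teak: go left to elm.
        elm is a leaf — visit elm.
      At teak: no right child.
    At moss: go right to bay.
      Visit bay.
      At bay: go left to yew.
        yew is a leaf — visit yew.
      At bay: no right child.
  At reed: go right to rose.
    rose is a leaf — visit rose.
Full pre-order sequence: lime, fern, plum, rye, fig, cedar, reed, moss, teak, elm, bay, yew, rose.

6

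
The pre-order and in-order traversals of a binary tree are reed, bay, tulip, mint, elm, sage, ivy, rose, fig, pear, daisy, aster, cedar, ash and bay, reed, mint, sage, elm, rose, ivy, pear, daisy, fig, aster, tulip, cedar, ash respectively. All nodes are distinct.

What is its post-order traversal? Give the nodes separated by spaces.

bay sage rose daisy pear aster fig ivy elm mint ash cedar tulip reed

The first element of pre-order is the root; it splits in-order into left and right subtrees.
Root reed: left subtree has 1 node {bay}, right has 12 {mint, sage, elm, rose, ivy, pear, daisy, fig, aster, tulip, cedar, ash}.
  Root tulip: left subtree has 9 nodes {mint, sage, elm, rose, ivy, pear, daisy, fig, aster}, right has 2 {cedar, ash}.
    Root mint: left subtree has 0 nodes { }, right has 8 {sage, elm, rose, ivy, pear, daisy, fig, aster}.
      Root elm: left subtree has 1 node {sage}, right has 6 {rose, ivy, pear, daisy, fig, aster}.
        Root ivy: left subtree has 1 node {rose}, right has 4 {pear, daisy, fig, aster}.
          Root fig: left subtree has 2 nodes {pear, daisy}, right has 1 {aster}.
            Root pear: left subtree has 0 nodes { }, right has 1 {daisy}.
    Root cedar: left subtree has 0 nodes { }, right has 1 {ash}.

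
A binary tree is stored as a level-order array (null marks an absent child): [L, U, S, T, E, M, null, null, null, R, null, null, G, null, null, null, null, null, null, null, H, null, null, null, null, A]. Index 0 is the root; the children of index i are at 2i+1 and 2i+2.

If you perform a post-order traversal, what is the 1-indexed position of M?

8

Post-order visits the left subtree, then the right subtree, then the node.
At L: go left to U.
  At U: go left to T.
    T is a leaf — visit T.
  At U: go right to E.
    At E: go left to R.
      At R: no left child.
      At R: go right to H.
        H is a leaf — visit H.
      Visit R.
    At E: no right child.
    Visit E.
  Visit U.
At L: go right to S.
  At S: go left to M.
    At M: no left child.
    At M: go right to G.
      At G: go left to A.
        A is a leaf — visit A.
      At G: no right child.
      Visit G.
    Visit M.
  At S: no right child.
  Visit S.
Visit L.
Full post-order sequence: T, H, R, E, U, A, G, M, S, L.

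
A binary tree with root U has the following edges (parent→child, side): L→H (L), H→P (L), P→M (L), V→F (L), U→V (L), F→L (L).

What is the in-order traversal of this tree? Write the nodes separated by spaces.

In-order visits the left subtree, then the node, then the right subtree.
At U: go left to V.
  At V: go left to F.
    At F: go left to L.
      At L: go left to H.
        At H: go left to P.
          At P: go left to M.
            M is a leaf — visit M.
          Visit P.
          At P: no right child.
        Visit H.
        At H: no right child.
      Visit L.
      At L: no right child.
    Visit F.
    At F: no right child.
  Visit V.
  At V: no right child.
Visit U.
At U: no right child.

M P H L F V U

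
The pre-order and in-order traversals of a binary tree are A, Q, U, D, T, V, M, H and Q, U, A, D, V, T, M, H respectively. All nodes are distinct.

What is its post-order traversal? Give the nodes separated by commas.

U, Q, V, H, M, T, D, A

The first element of pre-order is the root; it splits in-order into left and right subtrees.
Root A: left subtree has 2 nodes {Q, U}, right has 5 {D, V, T, M, H}.
  Root Q: left subtree has 0 nodes { }, right has 1 {U}.
  Root D: left subtree has 0 nodes { }, right has 4 {V, T, M, H}.
    Root T: left subtree has 1 node {V}, right has 2 {M, H}.
      Root M: left subtree has 0 nodes { }, right has 1 {H}.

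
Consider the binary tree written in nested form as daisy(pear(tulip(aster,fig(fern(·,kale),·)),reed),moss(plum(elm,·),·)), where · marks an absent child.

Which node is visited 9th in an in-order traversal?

elm

In-order visits the left subtree, then the node, then the right subtree.
At daisy: go left to pear.
  At pear: go left to tulip.
    At tulip: go left to aster.
      aster is a leaf — visit aster.
    Visit tulip.
    At tulip: go right to fig.
      At fig: go left to fern.
        At fern: no left child.
        Visit fern.
        At fern: go right to kale.
          kale is a leaf — visit kale.
      Visit fig.
      At fig: no right child.
  Visit pear.
  At pear: go right to reed.
    reed is a leaf — visit reed.
Visit daisy.
At daisy: go right to moss.
  At moss: go left to plum.
    At plum: go left to elm.
      elm is a leaf — visit elm.
    Visit plum.
    At plum: no right child.
  Visit moss.
  At moss: no right child.
Full in-order sequence: aster, tulip, fern, kale, fig, pear, reed, daisy, elm, plum, moss.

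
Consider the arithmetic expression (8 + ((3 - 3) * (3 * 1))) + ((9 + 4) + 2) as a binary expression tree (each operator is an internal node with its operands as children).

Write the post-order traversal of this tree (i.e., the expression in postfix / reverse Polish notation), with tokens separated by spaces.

Post-order on an expression tree gives postfix notation: for each operator, emit left operand, right operand, then the operator.

8 3 3 - 3 1 * * + 9 4 + 2 + +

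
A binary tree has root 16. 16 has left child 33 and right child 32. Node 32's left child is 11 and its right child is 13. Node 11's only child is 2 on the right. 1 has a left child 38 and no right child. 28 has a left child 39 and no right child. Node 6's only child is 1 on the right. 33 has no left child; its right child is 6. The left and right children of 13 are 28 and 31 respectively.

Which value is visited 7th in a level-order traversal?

1

Level-order visits nodes level by level from the root, left to right within each level.
Level 0: 16
Level 1: 33, 32
Level 2: 6, 11, 13
Level 3: 1, 2, 28, 31
Level 4: 38, 39
Full level-order sequence: 16, 33, 32, 6, 11, 13, 1, 2, 28, 31, 38, 39.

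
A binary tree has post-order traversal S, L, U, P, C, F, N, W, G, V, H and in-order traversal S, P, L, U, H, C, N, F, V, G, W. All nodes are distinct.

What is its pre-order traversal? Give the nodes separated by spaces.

H P S U L V N C F G W

The last element of post-order is the root; it splits in-order into left and right subtrees.
Root H: left subtree has 4 nodes {S, P, L, U}, right has 6 {C, N, F, V, G, W}.
  Root P: left subtree has 1 node {S}, right has 2 {L, U}.
    Root U: left subtree has 1 node {L}, right has 0 { }.
  Root V: left subtree has 3 nodes {C, N, F}, right has 2 {G, W}.
    Root N: left subtree has 1 node {C}, right has 1 {F}.
    Root G: left subtree has 0 nodes { }, right has 1 {W}.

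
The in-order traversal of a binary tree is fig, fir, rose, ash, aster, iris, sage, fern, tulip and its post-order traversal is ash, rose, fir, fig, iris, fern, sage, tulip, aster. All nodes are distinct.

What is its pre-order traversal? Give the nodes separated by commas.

The last element of post-order is the root; it splits in-order into left and right subtrees.
Root aster: left subtree has 4 nodes {fig, fir, rose, ash}, right has 4 {iris, sage, fern, tulip}.
  Root fig: left subtree has 0 nodes { }, right has 3 {fir, rose, ash}.
    Root fir: left subtree has 0 nodes { }, right has 2 {rose, ash}.
      Root rose: left subtree has 0 nodes { }, right has 1 {ash}.
  Root tulip: left subtree has 3 nodes {iris, sage, fern}, right has 0 { }.
    Root sage: left subtree has 1 node {iris}, right has 1 {fern}.

aster, fig, fir, rose, ash, tulip, sage, iris, fern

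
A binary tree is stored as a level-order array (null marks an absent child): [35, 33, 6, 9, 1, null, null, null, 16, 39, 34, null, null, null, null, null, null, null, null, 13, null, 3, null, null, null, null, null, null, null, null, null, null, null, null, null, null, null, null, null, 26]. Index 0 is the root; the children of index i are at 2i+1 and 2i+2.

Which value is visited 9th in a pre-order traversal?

34

Pre-order visits the node, then its left subtree, then its right subtree.
Visit 35.
At 35: go left to 33.
  Visit 33.
  At 33: go left to 9.
    Visit 9.
    At 9: no left child.
    At 9: go right to 16.
      16 is a leaf — visit 16.
  At 33: go right to 1.
    Visit 1.
    At 1: go left to 39.
      Visit 39.
      At 39: go left to 13.
        Visit 13.
        At 13: go left to 26.
          26 is a leaf — visit 26.
        At 13: no right child.
      At 39: no right child.
    At 1: go right to 34.
      Visit 34.
      At 34: go left to 3.
        3 is a leaf — visit 3.
      At 34: no right child.
At 35: go right to 6.
  6 is a leaf — visit 6.
Full pre-order sequence: 35, 33, 9, 16, 1, 39, 13, 26, 34, 3, 6.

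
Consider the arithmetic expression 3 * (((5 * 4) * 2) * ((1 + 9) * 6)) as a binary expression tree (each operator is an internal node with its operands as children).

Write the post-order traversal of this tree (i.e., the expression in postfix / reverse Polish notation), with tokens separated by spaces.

Post-order on an expression tree gives postfix notation: for each operator, emit left operand, right operand, then the operator.

3 5 4 * 2 * 1 9 + 6 * * *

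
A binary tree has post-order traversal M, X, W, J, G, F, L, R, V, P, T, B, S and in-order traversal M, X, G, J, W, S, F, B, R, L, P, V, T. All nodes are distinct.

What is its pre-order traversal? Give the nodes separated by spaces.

S G X M J W B F T P R L V

The last element of post-order is the root; it splits in-order into left and right subtrees.
Root S: left subtree has 5 nodes {M, X, G, J, W}, right has 7 {F, B, R, L, P, V, T}.
  Root G: left subtree has 2 nodes {M, X}, right has 2 {J, W}.
    Root X: left subtree has 1 node {M}, right has 0 { }.
    Root J: left subtree has 0 nodes { }, right has 1 {W}.
  Root B: left subtree has 1 node {F}, right has 5 {R, L, P, V, T}.
    Root T: left subtree has 4 nodes {R, L, P, V}, right has 0 { }.
      Root P: left subtree has 2 nodes {R, L}, right has 1 {V}.
        Root R: left subtree has 0 nodes { }, right has 1 {L}.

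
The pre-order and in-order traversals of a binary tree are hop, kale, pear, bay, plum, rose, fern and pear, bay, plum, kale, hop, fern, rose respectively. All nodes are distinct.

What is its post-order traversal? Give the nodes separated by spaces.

The first element of pre-order is the root; it splits in-order into left and right subtrees.
Root hop: left subtree has 4 nodes {pear, bay, plum, kale}, right has 2 {fern, rose}.
  Root kale: left subtree has 3 nodes {pear, bay, plum}, right has 0 { }.
    Root pear: left subtree has 0 nodes { }, right has 2 {bay, plum}.
      Root bay: left subtree has 0 nodes { }, right has 1 {plum}.
  Root rose: left subtree has 1 node {fern}, right has 0 { }.

plum bay pear kale fern rose hop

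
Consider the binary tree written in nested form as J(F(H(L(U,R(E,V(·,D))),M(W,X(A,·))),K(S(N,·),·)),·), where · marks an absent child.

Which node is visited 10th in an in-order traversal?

In-order visits the left subtree, then the node, then the right subtree.
At J: go left to F.
  At F: go left to H.
    At H: go left to L.
      At L: go left to U.
        U is a leaf — visit U.
      Visit L.
      At L: go right to R.
        At R: go left to E.
          E is a leaf — visit E.
        Visit R.
        At R: go right to V.
          At V: no left child.
          Visit V.
          At V: go right to D.
            D is a leaf — visit D.
    Visit H.
    At H: go right to M.
      At M: go left to W.
        W is a leaf — visit W.
      Visit M.
      At M: go right to X.
        At X: go left to A.
          A is a leaf — visit A.
        Visit X.
        At X: no right child.
  Visit F.
  At F: go right to K.
    At K: go left to S.
      At S: go left to N.
        N is a leaf — visit N.
      Visit S.
      At S: no right child.
    Visit K.
    At K: no right child.
Visit J.
At J: no right child.
Full in-order sequence: U, L, E, R, V, D, H, W, M, A, X, F, N, S, K, J.

A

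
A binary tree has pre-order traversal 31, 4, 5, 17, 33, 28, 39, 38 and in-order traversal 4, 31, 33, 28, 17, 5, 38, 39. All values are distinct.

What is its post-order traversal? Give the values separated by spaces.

4 28 33 17 38 39 5 31

The first element of pre-order is the root; it splits in-order into left and right subtrees.
Root 31: left subtree has 1 node {4}, right has 6 {33, 28, 17, 5, 38, 39}.
  Root 5: left subtree has 3 nodes {33, 28, 17}, right has 2 {38, 39}.
    Root 17: left subtree has 2 nodes {33, 28}, right has 0 { }.
      Root 33: left subtree has 0 nodes { }, right has 1 {28}.
    Root 39: left subtree has 1 node {38}, right has 0 { }.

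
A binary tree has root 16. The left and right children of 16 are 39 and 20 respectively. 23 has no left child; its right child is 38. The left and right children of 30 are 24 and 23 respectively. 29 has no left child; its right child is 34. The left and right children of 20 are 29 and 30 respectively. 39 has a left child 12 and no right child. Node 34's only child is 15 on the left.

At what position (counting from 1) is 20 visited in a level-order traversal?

Level-order visits nodes level by level from the root, left to right within each level.
Level 0: 16
Level 1: 39, 20
Level 2: 12, 29, 30
Level 3: 34, 24, 23
Level 4: 15, 38
Full level-order sequence: 16, 39, 20, 12, 29, 30, 34, 24, 23, 15, 38.

3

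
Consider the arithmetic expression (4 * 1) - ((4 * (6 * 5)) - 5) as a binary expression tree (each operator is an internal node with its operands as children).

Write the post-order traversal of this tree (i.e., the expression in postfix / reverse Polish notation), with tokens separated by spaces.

Post-order on an expression tree gives postfix notation: for each operator, emit left operand, right operand, then the operator.

4 1 * 4 6 5 * * 5 - -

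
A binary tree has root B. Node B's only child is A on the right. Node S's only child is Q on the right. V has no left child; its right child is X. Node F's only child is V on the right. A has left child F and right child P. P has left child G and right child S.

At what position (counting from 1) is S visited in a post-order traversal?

Post-order visits the left subtree, then the right subtree, then the node.
At B: no left child.
At B: go right to A.
  At A: go left to F.
    At F: no left child.
    At F: go right to V.
      At V: no left child.
      At V: go right to X.
        X is a leaf — visit X.
      Visit V.
    Visit F.
  At A: go right to P.
    At P: go left to G.
      G is a leaf — visit G.
    At P: go right to S.
      At S: no left child.
      At S: go right to Q.
        Q is a leaf — visit Q.
      Visit S.
    Visit P.
  Visit A.
Visit B.
Full post-order sequence: X, V, F, G, Q, S, P, A, B.

6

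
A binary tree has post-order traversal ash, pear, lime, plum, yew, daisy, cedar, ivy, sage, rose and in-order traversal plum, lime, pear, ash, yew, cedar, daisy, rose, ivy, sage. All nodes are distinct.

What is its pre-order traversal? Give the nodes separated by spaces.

The last element of post-order is the root; it splits in-order into left and right subtrees.
Root rose: left subtree has 7 nodes {plum, lime, pear, ash, yew, cedar, daisy}, right has 2 {ivy, sage}.
  Root cedar: left subtree has 5 nodes {plum, lime, pear, ash, yew}, right has 1 {daisy}.
    Root yew: left subtree has 4 nodes {plum, lime, pear, ash}, right has 0 { }.
      Root plum: left subtree has 0 nodes { }, right has 3 {lime, pear, ash}.
        Root lime: left subtree has 0 nodes { }, right has 2 {pear, ash}.
          Root pear: left subtree has 0 nodes { }, right has 1 {ash}.
  Root sage: left subtree has 1 node {ivy}, right has 0 { }.

rose cedar yew plum lime pear ash daisy sage ivy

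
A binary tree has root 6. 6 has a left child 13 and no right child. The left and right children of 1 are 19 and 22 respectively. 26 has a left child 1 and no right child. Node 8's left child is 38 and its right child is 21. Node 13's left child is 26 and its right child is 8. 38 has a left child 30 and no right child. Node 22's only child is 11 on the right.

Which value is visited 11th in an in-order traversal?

In-order visits the left subtree, then the node, then the right subtree.
At 6: go left to 13.
  At 13: go left to 26.
    At 26: go left to 1.
      At 1: go left to 19.
        19 is a leaf — visit 19.
      Visit 1.
      At 1: go right to 22.
        At 22: no left child.
        Visit 22.
        At 22: go right to 11.
          11 is a leaf — visit 11.
    Visit 26.
    At 26: no right child.
  Visit 13.
  At 13: go right to 8.
    At 8: go left to 38.
      At 38: go left to 30.
        30 is a leaf — visit 30.
      Visit 38.
      At 38: no right child.
    Visit 8.
    At 8: go right to 21.
      21 is a leaf — visit 21.
Visit 6.
At 6: no right child.
Full in-order sequence: 19, 1, 22, 11, 26, 13, 30, 38, 8, 21, 6.

6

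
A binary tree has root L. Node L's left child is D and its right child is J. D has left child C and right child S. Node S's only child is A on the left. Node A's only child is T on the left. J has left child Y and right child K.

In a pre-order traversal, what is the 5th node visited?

Pre-order visits the node, then its left subtree, then its right subtree.
Visit L.
At L: go left to D.
  Visit D.
  At D: go left to C.
    C is a leaf — visit C.
  At D: go right to S.
    Visit S.
    At S: go left to A.
      Visit A.
      At A: go left to T.
        T is a leaf — visit T.
      At A: no right child.
    At S: no right child.
At L: go right to J.
  Visit J.
  At J: go left to Y.
    Y is a leaf — visit Y.
  At J: go right to K.
    K is a leaf — visit K.
Full pre-order sequence: L, D, C, S, A, T, J, Y, K.

A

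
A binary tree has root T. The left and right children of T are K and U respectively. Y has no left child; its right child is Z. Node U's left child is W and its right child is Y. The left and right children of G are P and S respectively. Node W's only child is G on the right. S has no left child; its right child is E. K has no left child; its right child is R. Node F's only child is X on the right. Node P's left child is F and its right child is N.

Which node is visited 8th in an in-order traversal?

N

In-order visits the left subtree, then the node, then the right subtree.
At T: go left to K.
  At K: no left child.
  Visit K.
  At K: go right to R.
    R is a leaf — visit R.
Visit T.
At T: go right to U.
  At U: go left to W.
    At W: no left child.
    Visit W.
    At W: go right to G.
      At G: go left to P.
        At P: go left to F.
          At F: no left child.
          Visit F.
          At F: go right to X.
            X is a leaf — visit X.
        Visit P.
        At P: go right to N.
          N is a leaf — visit N.
      Visit G.
      At G: go right to S.
        At S: no left child.
        Visit S.
        At S: go right to E.
          E is a leaf — visit E.
  Visit U.
  At U: go right to Y.
    At Y: no left child.
    Visit Y.
    At Y: go right to Z.
      Z is a leaf — visit Z.
Full in-order sequence: K, R, T, W, F, X, P, N, G, S, E, U, Y, Z.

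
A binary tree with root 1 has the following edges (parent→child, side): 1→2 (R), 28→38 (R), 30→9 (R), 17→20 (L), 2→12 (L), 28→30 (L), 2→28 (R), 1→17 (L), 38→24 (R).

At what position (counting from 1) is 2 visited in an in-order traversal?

In-order visits the left subtree, then the node, then the right subtree.
At 1: go left to 17.
  At 17: go left to 20.
    20 is a leaf — visit 20.
  Visit 17.
  At 17: no right child.
Visit 1.
At 1: go right to 2.
  At 2: go left to 12.
    12 is a leaf — visit 12.
  Visit 2.
  At 2: go right to 28.
    At 28: go left to 30.
      At 30: no left child.
      Visit 30.
      At 30: go right to 9.
        9 is a leaf — visit 9.
    Visit 28.
    At 28: go right to 38.
      At 38: no left child.
      Visit 38.
      At 38: go right to 24.
        24 is a leaf — visit 24.
Full in-order sequence: 20, 17, 1, 12, 2, 30, 9, 28, 38, 24.

5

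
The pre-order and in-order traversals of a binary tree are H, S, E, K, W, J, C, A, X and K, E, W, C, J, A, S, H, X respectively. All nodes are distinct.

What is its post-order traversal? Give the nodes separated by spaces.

The first element of pre-order is the root; it splits in-order into left and right subtrees.
Root H: left subtree has 7 nodes {K, E, W, C, J, A, S}, right has 1 {X}.
  Root S: left subtree has 6 nodes {K, E, W, C, J, A}, right has 0 { }.
    Root E: left subtree has 1 node {K}, right has 4 {W, C, J, A}.
      Root W: left subtree has 0 nodes { }, right has 3 {C, J, A}.
        Root J: left subtree has 1 node {C}, right has 1 {A}.

K C A J W E S X H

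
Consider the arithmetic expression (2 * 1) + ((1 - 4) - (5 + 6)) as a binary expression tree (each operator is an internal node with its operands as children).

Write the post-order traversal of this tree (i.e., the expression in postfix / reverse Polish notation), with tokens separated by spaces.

Post-order on an expression tree gives postfix notation: for each operator, emit left operand, right operand, then the operator.

2 1 * 1 4 - 5 6 + - +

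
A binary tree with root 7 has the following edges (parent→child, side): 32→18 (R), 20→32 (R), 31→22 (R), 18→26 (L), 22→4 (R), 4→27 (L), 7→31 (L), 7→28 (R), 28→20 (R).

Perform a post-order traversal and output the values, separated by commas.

Post-order visits the left subtree, then the right subtree, then the node.
At 7: go left to 31.
  At 31: no left child.
  At 31: go right to 22.
    At 22: no left child.
    At 22: go right to 4.
      At 4: go left to 27.
        27 is a leaf — visit 27.
      At 4: no right child.
      Visit 4.
    Visit 22.
  Visit 31.
At 7: go right to 28.
  At 28: no left child.
  At 28: go right to 20.
    At 20: no left child.
    At 20: go right to 32.
      At 32: no left child.
      At 32: go right to 18.
        At 18: go left to 26.
          26 is a leaf — visit 26.
        At 18: no right child.
        Visit 18.
      Visit 32.
    Visit 20.
  Visit 28.
Visit 7.

27, 4, 22, 31, 26, 18, 32, 20, 28, 7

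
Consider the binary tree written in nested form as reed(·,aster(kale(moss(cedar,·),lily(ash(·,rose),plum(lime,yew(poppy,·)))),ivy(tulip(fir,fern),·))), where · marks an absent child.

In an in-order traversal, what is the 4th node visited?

In-order visits the left subtree, then the node, then the right subtree.
At reed: no left child.
Visit reed.
At reed: go right to aster.
  At aster: go left to kale.
    At kale: go left to moss.
      At moss: go left to cedar.
        cedar is a leaf — visit cedar.
      Visit moss.
      At moss: no right child.
    Visit kale.
    At kale: go right to lily.
      At lily: go left to ash.
        At ash: no left child.
        Visit ash.
        At ash: go right to rose.
          rose is a leaf — visit rose.
      Visit lily.
      At lily: go right to plum.
        At plum: go left to lime.
          lime is a leaf — visit lime.
        Visit plum.
        At plum: go right to yew.
          At yew: go left to poppy.
            poppy is a leaf — visit poppy.
          Visit yew.
          At yew: no right child.
  Visit aster.
  At aster: go right to ivy.
    At ivy: go left to tulip.
      At tulip: go left to fir.
        fir is a leaf — visit fir.
      Visit tulip.
      At tulip: go right to fern.
        fern is a leaf — visit fern.
    Visit ivy.
    At ivy: no right child.
Full in-order sequence: reed, cedar, moss, kale, ash, rose, lily, lime, plum, poppy, yew, aster, fir, tulip, fern, ivy.

kale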